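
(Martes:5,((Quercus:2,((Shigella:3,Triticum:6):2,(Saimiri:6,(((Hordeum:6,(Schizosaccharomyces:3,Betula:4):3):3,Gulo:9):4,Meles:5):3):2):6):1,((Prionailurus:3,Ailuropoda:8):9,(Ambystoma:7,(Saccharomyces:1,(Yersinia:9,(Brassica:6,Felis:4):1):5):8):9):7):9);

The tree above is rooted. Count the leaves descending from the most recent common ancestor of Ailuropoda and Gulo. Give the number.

16

The MRCA of Ailuropoda and Gulo is the node subtending ((Quercus,((Shigella,Triticum),(Saimiri,(((Hordeum,(Schizosaccharomyces,Betula)),Gulo),Meles)))),((Prionailurus,Ailuropoda),(Ambystoma,(Saccharomyces,(Yersinia,(Brassica,Felis)))))).
That clade contains 16 terminal taxa: Ailuropoda, Ambystoma, Betula, Brassica, Felis, Gulo, Hordeum, Meles, Prionailurus, Quercus, Saccharomyces, Saimiri, Schizosaccharomyces, Shigella, Triticum, Yersinia.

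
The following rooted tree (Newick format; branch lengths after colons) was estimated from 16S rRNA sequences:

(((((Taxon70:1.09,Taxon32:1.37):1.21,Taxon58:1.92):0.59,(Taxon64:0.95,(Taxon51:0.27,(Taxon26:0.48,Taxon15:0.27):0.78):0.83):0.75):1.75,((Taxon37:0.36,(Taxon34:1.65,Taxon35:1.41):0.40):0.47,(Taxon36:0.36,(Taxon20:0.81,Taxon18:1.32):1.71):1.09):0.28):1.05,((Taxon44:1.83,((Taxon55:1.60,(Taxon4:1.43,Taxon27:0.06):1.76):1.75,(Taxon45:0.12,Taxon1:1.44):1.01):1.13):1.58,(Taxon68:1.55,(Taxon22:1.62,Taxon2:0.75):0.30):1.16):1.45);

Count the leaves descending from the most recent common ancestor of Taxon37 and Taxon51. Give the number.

13

The MRCA of Taxon37 and Taxon51 is the node subtending ((((Taxon70,Taxon32),Taxon58),(Taxon64,(Taxon51,(Taxon26,Taxon15)))),((Taxon37,(Taxon34,Taxon35)),(Taxon36,(Taxon20,Taxon18)))).
That clade contains 13 terminal taxa: Taxon15, Taxon18, Taxon20, Taxon26, Taxon32, Taxon34, Taxon35, Taxon36, Taxon37, Taxon51, Taxon58, Taxon64, Taxon70.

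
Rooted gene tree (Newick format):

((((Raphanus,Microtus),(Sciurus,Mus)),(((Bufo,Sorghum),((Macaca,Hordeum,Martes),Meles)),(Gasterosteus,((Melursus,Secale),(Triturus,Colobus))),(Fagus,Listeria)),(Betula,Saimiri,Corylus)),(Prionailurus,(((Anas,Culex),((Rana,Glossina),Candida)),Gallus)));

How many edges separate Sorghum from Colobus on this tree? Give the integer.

The MRCA of Sorghum and Colobus is the node subtending (((Bufo,Sorghum),((Macaca,Hordeum,Martes),Meles)),(Gasterosteus,((Melursus,Secale),(Triturus,Colobus))),(Fagus,Listeria)).
From Sorghum up to that node: 3 branches. From Colobus up to the same node: 4 branches. Total: 3 + 4 = 7.

7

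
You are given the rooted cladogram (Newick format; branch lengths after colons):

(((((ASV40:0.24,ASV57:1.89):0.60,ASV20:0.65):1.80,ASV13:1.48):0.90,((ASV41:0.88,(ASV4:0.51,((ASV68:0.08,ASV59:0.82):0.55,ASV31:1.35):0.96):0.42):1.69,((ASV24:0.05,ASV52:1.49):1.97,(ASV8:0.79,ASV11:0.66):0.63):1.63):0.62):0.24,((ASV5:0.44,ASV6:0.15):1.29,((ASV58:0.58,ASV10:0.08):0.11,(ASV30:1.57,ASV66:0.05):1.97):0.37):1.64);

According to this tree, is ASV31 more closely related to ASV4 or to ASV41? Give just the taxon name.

The MRCA of ASV31 and ASV4 subtends (ASV4,((ASV68,ASV59),ASV31)) (4 taxa).
The MRCA of ASV31 and ASV41 subtends (ASV41,(ASV4,((ASV68,ASV59),ASV31))) (5 taxa).
The first is nested inside the second, so ASV31 shares a more recent common ancestor with ASV4.

ASV4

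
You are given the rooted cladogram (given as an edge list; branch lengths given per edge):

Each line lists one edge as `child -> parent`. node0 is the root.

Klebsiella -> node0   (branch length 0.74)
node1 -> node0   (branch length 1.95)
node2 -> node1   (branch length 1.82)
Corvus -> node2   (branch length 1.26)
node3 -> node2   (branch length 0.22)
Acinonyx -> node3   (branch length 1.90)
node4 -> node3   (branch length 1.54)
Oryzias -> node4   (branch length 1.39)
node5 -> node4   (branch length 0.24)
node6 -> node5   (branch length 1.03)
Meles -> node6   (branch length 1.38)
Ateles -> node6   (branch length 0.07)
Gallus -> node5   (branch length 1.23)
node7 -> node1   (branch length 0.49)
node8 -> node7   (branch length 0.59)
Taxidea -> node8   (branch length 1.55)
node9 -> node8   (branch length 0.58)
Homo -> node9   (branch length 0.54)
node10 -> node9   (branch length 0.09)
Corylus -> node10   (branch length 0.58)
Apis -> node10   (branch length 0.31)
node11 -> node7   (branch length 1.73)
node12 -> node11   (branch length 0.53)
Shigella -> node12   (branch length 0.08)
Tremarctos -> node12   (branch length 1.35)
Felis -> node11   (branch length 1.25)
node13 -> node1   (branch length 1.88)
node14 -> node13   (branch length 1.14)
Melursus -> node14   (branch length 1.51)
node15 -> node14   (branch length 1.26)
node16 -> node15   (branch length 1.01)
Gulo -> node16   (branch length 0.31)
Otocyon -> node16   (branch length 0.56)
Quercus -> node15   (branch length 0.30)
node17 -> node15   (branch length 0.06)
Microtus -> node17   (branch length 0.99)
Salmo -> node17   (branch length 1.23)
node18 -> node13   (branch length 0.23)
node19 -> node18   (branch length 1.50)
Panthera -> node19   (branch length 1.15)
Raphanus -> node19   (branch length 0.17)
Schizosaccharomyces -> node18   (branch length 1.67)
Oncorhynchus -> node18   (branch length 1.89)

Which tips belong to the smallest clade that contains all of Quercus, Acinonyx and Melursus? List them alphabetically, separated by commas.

Tracing Quercus: it sits inside ((Gulo,Otocyon),Quercus,(Microtus,Salmo)).
Tracing Acinonyx: it sits inside (Acinonyx,(Oryzias,((Meles,Ateles),Gallus))).
Tracing Melursus: it sits inside (Melursus,((Gulo,Otocyon),Quercus,(Microtus,Salmo))).
The smallest clade enclosing all 3 is ((Corvus,(Acinonyx,(Oryzias,((Meles,Ateles),Gallus)))),((Taxidea,(Homo,(Corylus,Apis))),((Shigella,Tremarctos),Felis)),((Melursus,((Gulo,Otocyon),Quercus,(Microtus,Salmo))),((Panthera,Raphanus),Schizosaccharomyces,Oncorhynchus))); the answer is its 23 terminal taxa in alphabetical order.

Acinonyx, Apis, Ateles, Corvus, Corylus, Felis, Gallus, Gulo, Homo, Meles, Melursus, Microtus, Oncorhynchus, Oryzias, Otocyon, Panthera, Quercus, Raphanus, Salmo, Schizosaccharomyces, Shigella, Taxidea, Tremarctos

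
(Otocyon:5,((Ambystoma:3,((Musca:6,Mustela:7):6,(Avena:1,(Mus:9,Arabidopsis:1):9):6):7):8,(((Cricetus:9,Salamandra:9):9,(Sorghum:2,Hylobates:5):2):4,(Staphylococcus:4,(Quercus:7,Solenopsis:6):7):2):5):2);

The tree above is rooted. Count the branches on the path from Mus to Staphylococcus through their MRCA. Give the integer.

The MRCA of Mus and Staphylococcus is the node subtending ((Ambystoma,((Musca,Mustela),(Avena,(Mus,Arabidopsis)))),(((Cricetus,Salamandra),(Sorghum,Hylobates)),(Staphylococcus,(Quercus,Solenopsis)))).
From Mus up to that node: 5 branches. From Staphylococcus up to the same node: 3 branches. Total: 5 + 3 = 8.

8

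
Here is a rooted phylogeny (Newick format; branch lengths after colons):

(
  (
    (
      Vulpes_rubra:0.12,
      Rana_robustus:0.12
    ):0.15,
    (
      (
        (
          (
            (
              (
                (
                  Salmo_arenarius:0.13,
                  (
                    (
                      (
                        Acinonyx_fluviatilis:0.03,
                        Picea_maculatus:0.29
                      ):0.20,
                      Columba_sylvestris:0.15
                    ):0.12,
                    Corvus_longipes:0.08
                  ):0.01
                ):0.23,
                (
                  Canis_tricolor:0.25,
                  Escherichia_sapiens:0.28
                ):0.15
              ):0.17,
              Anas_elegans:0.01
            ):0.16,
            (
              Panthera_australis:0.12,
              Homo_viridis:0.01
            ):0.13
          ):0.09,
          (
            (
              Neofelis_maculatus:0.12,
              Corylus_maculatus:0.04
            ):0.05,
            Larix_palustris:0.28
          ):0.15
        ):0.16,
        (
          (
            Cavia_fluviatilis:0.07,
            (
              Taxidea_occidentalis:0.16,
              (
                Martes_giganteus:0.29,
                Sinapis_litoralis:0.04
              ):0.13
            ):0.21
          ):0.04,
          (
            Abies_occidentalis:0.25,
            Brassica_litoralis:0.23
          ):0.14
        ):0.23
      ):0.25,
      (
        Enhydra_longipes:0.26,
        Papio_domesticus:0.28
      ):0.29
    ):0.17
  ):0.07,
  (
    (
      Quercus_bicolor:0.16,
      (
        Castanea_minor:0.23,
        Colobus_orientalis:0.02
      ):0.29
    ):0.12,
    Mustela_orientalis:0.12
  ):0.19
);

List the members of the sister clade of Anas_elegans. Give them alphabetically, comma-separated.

Anas_elegans attaches to the tree at the node subtending (((Salmo_arenarius,(((Acinonyx_fluviatilis,Picea_maculatus),Columba_sylvestris),Corvus_longipes)),(Canis_tricolor,Escherichia_sapiens)),Anas_elegans).
The other lineage descending from that same node — the sister group — is ((Salmo_arenarius,(((Acinonyx_fluviatilis,Picea_maculatus),Columba_sylvestris),Corvus_longipes)),(Canis_tricolor,Escherichia_sapiens)); its 7 tips in alphabetical order are the answer.

Acinonyx_fluviatilis, Canis_tricolor, Columba_sylvestris, Corvus_longipes, Escherichia_sapiens, Picea_maculatus, Salmo_arenarius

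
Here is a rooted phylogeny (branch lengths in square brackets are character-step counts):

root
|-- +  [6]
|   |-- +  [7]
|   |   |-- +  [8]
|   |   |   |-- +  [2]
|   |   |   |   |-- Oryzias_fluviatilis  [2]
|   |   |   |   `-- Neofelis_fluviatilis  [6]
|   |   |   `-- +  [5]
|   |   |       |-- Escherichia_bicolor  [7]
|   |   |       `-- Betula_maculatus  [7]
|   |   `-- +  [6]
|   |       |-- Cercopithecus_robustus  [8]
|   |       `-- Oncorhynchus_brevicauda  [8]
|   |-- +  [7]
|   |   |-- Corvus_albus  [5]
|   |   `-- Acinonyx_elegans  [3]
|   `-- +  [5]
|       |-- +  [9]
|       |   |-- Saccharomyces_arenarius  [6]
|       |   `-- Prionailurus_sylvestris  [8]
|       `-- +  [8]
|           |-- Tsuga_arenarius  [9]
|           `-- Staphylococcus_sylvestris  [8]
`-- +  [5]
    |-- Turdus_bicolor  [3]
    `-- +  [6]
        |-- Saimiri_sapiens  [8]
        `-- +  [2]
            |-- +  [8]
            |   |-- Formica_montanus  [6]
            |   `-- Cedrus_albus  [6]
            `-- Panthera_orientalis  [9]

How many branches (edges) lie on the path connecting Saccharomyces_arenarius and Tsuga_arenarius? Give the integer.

4

The MRCA of Saccharomyces_arenarius and Tsuga_arenarius is the node subtending ((Saccharomyces_arenarius,Prionailurus_sylvestris),(Tsuga_arenarius,Staphylococcus_sylvestris)).
From Saccharomyces_arenarius up to that node: 2 branches. From Tsuga_arenarius up to the same node: 2 branches. Total: 2 + 2 = 4.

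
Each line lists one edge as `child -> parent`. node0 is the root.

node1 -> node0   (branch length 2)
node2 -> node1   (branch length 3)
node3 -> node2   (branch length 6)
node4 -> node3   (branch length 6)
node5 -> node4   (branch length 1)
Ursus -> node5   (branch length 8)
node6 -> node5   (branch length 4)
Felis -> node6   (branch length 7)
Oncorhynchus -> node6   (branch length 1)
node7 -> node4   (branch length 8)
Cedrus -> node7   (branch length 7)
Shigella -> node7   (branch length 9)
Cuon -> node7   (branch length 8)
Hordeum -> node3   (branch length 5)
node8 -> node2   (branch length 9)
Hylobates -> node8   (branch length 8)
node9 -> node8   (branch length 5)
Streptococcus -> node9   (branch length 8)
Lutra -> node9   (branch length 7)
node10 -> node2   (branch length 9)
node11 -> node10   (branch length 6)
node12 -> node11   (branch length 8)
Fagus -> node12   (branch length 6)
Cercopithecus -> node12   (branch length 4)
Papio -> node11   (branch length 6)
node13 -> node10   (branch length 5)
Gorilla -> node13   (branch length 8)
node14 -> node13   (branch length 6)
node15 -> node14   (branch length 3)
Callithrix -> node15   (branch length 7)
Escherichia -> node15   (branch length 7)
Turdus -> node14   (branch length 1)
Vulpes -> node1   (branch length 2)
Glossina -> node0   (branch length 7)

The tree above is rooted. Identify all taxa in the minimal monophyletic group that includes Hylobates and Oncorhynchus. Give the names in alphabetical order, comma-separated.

Callithrix, Cedrus, Cercopithecus, Cuon, Escherichia, Fagus, Felis, Gorilla, Hordeum, Hylobates, Lutra, Oncorhynchus, Papio, Shigella, Streptococcus, Turdus, Ursus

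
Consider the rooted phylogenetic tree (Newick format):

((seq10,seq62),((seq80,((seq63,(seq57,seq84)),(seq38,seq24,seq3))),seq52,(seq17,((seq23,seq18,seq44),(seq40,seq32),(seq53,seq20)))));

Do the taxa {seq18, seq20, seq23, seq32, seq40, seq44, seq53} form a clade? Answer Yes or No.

The most recent common ancestor of these taxa subtends ((seq23,seq18,seq44),(seq40,seq32),(seq53,seq20)).
That clade has exactly 7 tips — every listed taxon and nothing else — so the group is monophyletic.

Yes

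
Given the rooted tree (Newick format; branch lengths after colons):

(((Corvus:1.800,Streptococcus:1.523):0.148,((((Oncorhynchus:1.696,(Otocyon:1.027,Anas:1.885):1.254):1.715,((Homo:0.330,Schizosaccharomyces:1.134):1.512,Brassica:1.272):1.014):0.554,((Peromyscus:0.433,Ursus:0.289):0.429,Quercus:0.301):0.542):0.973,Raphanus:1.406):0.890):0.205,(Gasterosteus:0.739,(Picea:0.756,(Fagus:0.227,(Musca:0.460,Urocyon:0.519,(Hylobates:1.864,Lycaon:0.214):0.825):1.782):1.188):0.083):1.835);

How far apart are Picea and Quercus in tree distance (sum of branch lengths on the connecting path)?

5.585

The path runs Picea → … → MRCA → … → Quercus; the MRCA is the root of the tree.
Branch lengths along that path: 0.756 + 0.083 + 1.835 + 0.205 + 0.890 + 0.973 + 0.542 + 0.301 = 5.585.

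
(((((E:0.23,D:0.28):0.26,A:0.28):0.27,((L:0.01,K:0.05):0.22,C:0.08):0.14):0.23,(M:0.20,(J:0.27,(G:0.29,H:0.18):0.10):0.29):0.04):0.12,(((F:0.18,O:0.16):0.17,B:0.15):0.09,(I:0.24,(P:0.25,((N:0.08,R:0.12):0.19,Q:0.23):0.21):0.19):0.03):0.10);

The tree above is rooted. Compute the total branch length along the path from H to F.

The path runs H → … → MRCA → … → F; the MRCA is the root of the tree.
Branch lengths along that path: 0.18 + 0.10 + 0.29 + 0.04 + 0.12 + 0.10 + 0.09 + 0.17 + 0.18 = 1.27.

1.27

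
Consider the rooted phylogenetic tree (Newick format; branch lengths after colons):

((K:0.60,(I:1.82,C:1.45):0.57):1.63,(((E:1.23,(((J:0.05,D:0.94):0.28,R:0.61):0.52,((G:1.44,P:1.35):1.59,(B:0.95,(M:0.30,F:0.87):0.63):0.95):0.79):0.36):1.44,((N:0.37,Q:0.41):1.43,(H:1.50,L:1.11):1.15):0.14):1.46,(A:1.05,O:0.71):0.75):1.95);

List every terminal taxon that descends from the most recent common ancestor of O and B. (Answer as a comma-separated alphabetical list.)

A, B, D, E, F, G, H, J, L, M, N, O, P, Q, R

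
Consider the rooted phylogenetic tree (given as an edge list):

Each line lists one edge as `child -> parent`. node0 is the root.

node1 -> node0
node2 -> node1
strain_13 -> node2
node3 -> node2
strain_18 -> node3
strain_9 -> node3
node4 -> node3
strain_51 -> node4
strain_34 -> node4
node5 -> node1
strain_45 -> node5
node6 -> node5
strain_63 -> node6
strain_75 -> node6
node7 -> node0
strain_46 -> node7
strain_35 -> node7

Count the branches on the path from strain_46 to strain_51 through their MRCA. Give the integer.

7

The MRCA of strain_46 and strain_51 is the root of the tree.
From strain_46 up to that node: 2 branches. From strain_51 up to the same node: 5 branches. Total: 2 + 5 = 7.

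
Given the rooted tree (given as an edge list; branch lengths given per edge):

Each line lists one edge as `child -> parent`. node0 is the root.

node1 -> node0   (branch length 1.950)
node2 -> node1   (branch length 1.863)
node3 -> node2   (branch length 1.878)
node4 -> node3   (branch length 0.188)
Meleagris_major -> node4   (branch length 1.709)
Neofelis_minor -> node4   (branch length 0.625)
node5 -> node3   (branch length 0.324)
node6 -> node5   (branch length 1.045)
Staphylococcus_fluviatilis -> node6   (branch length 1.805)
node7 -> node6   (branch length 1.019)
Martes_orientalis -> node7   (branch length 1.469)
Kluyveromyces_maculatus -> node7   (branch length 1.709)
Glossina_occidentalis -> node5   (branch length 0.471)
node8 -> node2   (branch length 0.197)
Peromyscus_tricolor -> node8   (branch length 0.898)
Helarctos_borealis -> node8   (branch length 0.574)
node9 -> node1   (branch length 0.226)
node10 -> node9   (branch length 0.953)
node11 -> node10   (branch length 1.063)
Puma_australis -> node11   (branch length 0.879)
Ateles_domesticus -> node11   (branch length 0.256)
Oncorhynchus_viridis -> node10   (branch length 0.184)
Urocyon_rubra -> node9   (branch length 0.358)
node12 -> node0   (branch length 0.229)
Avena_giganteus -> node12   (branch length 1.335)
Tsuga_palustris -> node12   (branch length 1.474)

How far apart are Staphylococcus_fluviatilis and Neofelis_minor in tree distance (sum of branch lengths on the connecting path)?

The path runs Staphylococcus_fluviatilis → … → MRCA → … → Neofelis_minor; the MRCA is the node subtending ((Meleagris_major,Neofelis_minor),((Staphylococcus_fluviatilis,(Martes_orientalis,Kluyveromyces_maculatus)),Glossina_occidentalis)).
Branch lengths along that path: 1.805 + 1.045 + 0.324 + 0.188 + 0.625 = 3.987.

3.987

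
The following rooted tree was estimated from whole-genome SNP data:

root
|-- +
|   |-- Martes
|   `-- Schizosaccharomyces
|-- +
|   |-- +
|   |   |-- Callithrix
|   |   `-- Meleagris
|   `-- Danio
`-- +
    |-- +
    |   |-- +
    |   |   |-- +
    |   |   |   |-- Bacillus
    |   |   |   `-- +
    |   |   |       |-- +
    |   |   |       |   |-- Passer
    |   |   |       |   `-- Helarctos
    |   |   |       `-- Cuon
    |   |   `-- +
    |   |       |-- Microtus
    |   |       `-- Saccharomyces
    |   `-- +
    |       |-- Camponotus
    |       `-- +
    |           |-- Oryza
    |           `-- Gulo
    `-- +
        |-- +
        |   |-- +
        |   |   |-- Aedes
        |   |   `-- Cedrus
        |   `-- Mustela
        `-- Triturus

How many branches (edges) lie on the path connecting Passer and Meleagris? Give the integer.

10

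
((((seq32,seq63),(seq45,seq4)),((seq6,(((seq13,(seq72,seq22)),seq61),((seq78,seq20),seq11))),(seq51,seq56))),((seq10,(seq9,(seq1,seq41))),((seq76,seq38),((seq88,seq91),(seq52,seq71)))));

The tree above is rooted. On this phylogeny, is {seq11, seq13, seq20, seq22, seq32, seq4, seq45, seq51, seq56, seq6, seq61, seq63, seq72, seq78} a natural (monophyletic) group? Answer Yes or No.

Yes

The most recent common ancestor of these taxa subtends (((seq32,seq63),(seq45,seq4)),((seq6,(((seq13,(seq72,seq22)),seq61),((seq78,seq20),seq11))),(seq51,seq56))).
That clade has exactly 14 tips — every listed taxon and nothing else — so the group is monophyletic.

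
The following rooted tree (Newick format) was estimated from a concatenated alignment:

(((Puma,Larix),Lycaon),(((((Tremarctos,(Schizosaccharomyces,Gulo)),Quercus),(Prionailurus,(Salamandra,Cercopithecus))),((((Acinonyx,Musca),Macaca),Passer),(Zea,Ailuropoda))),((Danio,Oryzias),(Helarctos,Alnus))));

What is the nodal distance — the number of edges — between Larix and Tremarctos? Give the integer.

9

The MRCA of Larix and Tremarctos is the root of the tree.
From Larix up to that node: 3 branches. From Tremarctos up to the same node: 6 branches. Total: 3 + 6 = 9.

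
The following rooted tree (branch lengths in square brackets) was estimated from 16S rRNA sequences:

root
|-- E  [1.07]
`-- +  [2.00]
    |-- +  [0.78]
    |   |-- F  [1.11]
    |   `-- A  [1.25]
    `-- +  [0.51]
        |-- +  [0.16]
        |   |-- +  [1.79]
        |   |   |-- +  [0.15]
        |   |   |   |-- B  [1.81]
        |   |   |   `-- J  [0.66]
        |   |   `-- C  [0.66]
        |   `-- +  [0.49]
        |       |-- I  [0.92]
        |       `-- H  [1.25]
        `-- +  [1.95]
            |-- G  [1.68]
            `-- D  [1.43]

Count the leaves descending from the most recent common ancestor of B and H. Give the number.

The MRCA of B and H is the node subtending (((B,J),C),(I,H)).
That clade contains 5 terminal taxa: B, C, H, I, J.

5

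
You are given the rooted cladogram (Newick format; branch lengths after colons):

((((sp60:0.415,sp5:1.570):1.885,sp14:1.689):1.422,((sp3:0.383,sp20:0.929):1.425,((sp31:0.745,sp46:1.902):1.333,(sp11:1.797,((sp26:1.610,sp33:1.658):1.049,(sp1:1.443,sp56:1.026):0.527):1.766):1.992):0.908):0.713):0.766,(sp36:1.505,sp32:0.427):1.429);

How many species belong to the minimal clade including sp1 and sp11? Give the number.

The MRCA of sp1 and sp11 is the node subtending (sp11,((sp26,sp33),(sp1,sp56))).
That clade contains 5 terminal taxa: sp1, sp11, sp26, sp33, sp56.

5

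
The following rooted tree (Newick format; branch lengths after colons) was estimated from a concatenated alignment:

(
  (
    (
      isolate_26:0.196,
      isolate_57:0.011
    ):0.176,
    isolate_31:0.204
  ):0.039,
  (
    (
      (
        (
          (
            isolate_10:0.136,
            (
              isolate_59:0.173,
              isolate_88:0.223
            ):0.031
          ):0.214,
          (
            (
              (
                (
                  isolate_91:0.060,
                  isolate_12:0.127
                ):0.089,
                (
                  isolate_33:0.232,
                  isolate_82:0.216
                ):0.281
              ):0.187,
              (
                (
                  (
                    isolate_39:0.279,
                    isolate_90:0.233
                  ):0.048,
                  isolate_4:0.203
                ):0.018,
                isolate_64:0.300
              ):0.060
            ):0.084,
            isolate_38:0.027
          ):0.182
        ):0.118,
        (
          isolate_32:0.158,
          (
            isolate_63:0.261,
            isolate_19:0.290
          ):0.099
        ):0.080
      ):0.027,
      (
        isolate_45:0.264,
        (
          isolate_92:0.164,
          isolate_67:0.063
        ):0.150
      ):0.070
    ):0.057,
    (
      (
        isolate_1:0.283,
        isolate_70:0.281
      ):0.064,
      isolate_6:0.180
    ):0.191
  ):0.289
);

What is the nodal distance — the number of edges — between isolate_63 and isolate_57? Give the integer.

The MRCA of isolate_63 and isolate_57 is the root of the tree.
From isolate_63 up to that node: 6 branches. From isolate_57 up to the same node: 3 branches. Total: 6 + 3 = 9.

9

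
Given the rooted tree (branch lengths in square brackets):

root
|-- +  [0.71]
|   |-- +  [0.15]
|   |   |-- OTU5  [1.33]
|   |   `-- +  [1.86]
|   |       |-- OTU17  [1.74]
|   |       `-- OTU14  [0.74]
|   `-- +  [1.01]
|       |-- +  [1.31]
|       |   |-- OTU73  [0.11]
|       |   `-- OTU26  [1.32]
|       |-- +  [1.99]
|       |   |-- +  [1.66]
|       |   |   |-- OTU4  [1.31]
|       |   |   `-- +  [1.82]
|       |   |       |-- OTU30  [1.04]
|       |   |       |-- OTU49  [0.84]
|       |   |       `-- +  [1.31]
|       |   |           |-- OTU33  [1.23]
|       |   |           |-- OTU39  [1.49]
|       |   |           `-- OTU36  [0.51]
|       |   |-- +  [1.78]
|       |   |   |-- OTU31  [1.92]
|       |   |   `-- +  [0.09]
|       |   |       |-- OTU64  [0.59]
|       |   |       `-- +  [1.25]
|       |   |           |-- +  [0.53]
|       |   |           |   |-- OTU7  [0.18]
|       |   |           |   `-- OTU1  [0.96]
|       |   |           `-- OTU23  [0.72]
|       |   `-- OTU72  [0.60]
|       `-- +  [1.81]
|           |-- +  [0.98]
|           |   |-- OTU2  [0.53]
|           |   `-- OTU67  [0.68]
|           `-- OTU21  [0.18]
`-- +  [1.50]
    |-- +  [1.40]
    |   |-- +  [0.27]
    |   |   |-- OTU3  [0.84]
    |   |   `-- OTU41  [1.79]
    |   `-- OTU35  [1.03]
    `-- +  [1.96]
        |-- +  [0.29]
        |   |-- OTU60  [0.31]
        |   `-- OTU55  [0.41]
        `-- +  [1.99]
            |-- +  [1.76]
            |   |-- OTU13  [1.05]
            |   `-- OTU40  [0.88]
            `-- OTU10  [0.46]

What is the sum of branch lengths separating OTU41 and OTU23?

The path runs OTU41 → … → MRCA → … → OTU23; the MRCA is the root of the tree.
Branch lengths along that path: 1.79 + 0.27 + 1.40 + 1.50 + 0.71 + 1.01 + 1.99 + 1.78 + 0.09 + 1.25 + 0.72 = 12.51.

12.51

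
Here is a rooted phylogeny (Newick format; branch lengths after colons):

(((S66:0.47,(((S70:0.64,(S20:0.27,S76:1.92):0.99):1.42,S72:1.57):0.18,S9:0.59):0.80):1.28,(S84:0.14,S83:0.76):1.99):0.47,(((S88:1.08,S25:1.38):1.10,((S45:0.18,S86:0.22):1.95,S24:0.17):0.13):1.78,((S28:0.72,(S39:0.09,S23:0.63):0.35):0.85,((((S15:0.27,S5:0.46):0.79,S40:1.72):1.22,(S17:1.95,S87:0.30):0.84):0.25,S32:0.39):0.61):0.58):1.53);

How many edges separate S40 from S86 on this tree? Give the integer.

The MRCA of S40 and S86 is the node subtending (((S88,S25),((S45,S86),S24)),((S28,(S39,S23)),((((S15,S5),S40),(S17,S87)),S32))).
From S40 up to that node: 5 branches. From S86 up to the same node: 4 branches. Total: 5 + 4 = 9.

9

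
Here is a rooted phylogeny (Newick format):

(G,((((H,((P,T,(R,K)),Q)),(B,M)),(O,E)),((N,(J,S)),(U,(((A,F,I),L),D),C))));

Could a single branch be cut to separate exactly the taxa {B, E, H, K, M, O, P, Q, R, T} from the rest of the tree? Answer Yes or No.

The most recent common ancestor of these taxa subtends (((H,((P,T,(R,K)),Q)),(B,M)),(O,E)).
That clade has exactly 10 tips — every listed taxon and nothing else — so the group is monophyletic.

Yes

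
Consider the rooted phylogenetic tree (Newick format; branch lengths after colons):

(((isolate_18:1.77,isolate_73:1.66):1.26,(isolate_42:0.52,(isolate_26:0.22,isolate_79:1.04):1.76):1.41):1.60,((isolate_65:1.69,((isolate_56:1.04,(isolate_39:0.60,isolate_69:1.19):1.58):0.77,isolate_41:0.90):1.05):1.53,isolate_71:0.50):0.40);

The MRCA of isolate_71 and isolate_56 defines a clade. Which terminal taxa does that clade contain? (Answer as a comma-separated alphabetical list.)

isolate_39, isolate_41, isolate_56, isolate_65, isolate_69, isolate_71

Tracing isolate_71: it sits inside ((isolate_65,((isolate_56,(isolate_39,isolate_69)),isolate_41)),isolate_71).
Tracing isolate_56: it sits inside (isolate_56,(isolate_39,isolate_69)).
The smallest clade enclosing both is ((isolate_65,((isolate_56,(isolate_39,isolate_69)),isolate_41)),isolate_71); the answer is its 6 terminal taxa in alphabetical order.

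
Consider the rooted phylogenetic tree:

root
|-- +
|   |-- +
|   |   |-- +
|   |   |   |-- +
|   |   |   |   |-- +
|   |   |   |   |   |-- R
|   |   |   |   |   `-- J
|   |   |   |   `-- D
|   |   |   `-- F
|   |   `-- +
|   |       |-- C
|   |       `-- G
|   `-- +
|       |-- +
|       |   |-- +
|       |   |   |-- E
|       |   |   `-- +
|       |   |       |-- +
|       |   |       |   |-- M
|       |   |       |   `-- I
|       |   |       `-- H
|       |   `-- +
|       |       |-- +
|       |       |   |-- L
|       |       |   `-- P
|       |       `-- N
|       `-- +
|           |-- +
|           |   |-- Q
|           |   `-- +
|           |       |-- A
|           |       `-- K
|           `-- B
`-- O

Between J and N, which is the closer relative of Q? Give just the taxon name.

The MRCA of Q and N subtends (((E,((M,I),H)),((L,P),N)),((Q,(A,K)),B)) (11 taxa).
The MRCA of Q and J subtends (((((R,J),D),F),(C,G)),(((E,((M,I),H)),((L,P),N)),((Q,(A,K)),B))) (17 taxa).
The first is nested inside the second, so Q shares a more recent common ancestor with N.

N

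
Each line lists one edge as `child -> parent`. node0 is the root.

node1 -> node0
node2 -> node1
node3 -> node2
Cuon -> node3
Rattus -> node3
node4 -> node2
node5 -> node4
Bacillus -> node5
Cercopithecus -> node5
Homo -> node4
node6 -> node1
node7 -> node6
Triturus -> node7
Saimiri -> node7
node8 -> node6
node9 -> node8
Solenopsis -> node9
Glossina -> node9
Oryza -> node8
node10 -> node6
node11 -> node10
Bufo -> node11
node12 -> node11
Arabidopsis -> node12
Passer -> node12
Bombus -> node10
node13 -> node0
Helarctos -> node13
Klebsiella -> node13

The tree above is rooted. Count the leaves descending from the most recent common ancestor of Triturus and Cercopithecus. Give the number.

14

The MRCA of Triturus and Cercopithecus is the node subtending (((Cuon,Rattus),((Bacillus,Cercopithecus),Homo)),((Triturus,Saimiri),((Solenopsis,Glossina),Oryza),((Bufo,(Arabidopsis,Passer)),Bombus))).
That clade contains 14 terminal taxa: Arabidopsis, Bacillus, Bombus, Bufo, Cercopithecus, Cuon, Glossina, Homo, Oryza, Passer, Rattus, Saimiri, Solenopsis, Triturus.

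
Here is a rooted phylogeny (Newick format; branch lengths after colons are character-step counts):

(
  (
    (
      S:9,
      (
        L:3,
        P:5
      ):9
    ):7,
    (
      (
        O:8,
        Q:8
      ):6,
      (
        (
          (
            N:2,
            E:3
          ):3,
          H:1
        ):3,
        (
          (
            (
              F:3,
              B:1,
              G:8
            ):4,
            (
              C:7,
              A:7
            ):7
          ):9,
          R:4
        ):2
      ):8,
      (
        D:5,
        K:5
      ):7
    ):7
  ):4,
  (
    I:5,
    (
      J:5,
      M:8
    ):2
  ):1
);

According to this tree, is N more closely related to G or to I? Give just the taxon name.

G

The MRCA of N and G subtends (((N,E),H),(((F,B,G),(C,A)),R)) (9 taxa).
The MRCA of N and I is the root, subtending the entire tree (19 taxa).
The first is nested inside the second, so N shares a more recent common ancestor with G.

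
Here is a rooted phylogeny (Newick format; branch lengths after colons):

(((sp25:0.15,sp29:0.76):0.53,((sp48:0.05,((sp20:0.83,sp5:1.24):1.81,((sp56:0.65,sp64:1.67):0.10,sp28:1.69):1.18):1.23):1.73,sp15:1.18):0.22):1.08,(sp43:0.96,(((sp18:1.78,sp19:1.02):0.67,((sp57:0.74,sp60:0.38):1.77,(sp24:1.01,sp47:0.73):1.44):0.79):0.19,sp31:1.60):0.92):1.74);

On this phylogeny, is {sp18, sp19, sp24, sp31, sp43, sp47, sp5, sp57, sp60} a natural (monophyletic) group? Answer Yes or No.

The MRCA of the listed taxa is the root, so the smallest clade containing them is the whole tree.
That clade also contains sp15, sp20, sp25, sp28, sp29, sp48, sp56, sp64, which are not in the proposed group, so the group is not monophyletic.

No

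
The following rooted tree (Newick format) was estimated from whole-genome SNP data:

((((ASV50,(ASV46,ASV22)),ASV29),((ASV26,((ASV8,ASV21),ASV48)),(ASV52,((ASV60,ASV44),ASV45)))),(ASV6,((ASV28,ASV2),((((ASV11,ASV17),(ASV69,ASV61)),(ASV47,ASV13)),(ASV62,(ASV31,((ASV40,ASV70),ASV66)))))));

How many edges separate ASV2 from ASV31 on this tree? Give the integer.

6

The MRCA of ASV2 and ASV31 is the node subtending ((ASV28,ASV2),((((ASV11,ASV17),(ASV69,ASV61)),(ASV47,ASV13)),(ASV62,(ASV31,((ASV40,ASV70),ASV66))))).
From ASV2 up to that node: 2 branches. From ASV31 up to the same node: 4 branches. Total: 2 + 4 = 6.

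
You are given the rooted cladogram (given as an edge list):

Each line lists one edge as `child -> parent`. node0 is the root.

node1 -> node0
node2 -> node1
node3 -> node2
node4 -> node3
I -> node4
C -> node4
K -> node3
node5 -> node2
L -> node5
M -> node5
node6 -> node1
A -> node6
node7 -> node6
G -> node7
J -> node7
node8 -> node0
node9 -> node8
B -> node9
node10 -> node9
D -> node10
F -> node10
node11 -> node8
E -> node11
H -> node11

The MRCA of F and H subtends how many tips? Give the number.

The MRCA of F and H is the node subtending ((B,(D,F)),(E,H)).
That clade contains 5 terminal taxa: B, D, E, F, H.

5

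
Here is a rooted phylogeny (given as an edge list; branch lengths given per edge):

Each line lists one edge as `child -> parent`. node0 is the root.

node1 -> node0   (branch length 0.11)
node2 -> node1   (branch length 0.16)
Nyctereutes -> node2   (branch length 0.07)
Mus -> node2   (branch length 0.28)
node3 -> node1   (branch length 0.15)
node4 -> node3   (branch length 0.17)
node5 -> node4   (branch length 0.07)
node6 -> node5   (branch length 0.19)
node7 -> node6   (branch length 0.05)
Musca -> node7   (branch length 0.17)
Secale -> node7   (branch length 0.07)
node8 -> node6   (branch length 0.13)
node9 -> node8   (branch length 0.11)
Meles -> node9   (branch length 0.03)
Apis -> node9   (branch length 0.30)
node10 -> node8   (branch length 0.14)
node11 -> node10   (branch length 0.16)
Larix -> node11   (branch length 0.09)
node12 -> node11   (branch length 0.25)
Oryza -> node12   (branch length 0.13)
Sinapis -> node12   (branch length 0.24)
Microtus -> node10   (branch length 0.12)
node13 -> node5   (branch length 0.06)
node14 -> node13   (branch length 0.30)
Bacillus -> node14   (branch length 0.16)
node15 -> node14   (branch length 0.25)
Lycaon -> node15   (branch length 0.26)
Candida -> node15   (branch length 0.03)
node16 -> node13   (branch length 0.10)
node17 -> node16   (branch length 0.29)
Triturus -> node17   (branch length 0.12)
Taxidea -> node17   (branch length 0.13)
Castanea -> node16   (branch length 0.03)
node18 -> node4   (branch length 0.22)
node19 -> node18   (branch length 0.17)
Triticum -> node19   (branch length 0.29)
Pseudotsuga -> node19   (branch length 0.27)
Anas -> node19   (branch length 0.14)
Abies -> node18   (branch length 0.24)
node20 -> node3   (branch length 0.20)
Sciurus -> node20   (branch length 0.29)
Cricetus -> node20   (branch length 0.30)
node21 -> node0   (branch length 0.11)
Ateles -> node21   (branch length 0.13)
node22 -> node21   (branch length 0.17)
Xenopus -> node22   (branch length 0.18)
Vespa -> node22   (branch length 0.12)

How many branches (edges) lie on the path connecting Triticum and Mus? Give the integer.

7

The MRCA of Triticum and Mus is the node subtending ((Nyctereutes,Mus),(((((Musca,Secale),((Meles,Apis),((Larix,(Oryza,Sinapis)),Microtus))),((Bacillus,(Lycaon,Candida)),((Triturus,Taxidea),Castanea))),((Triticum,Pseudotsuga,Anas),Abies)),(Sciurus,Cricetus))).
From Triticum up to that node: 5 branches. From Mus up to the same node: 2 branches. Total: 5 + 2 = 7.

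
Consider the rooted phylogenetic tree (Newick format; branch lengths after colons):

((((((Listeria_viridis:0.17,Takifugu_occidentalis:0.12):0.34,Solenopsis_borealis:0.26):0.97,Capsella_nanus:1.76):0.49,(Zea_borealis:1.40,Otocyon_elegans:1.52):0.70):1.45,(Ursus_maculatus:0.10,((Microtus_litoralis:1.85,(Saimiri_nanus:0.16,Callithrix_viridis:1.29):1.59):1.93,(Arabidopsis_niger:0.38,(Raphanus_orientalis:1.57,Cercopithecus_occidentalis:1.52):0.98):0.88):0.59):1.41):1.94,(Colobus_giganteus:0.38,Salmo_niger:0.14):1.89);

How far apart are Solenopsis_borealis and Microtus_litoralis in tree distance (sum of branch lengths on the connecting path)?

8.95

The path runs Solenopsis_borealis → … → MRCA → … → Microtus_litoralis; the MRCA is the node subtending (((((Listeria_viridis,Takifugu_occidentalis),Solenopsis_borealis),Capsella_nanus),(Zea_borealis,Otocyon_elegans)),(Ursus_maculatus,((Microtus_litoralis,(Saimiri_nanus,Callithrix_viridis)),(Arabidopsis_niger,(Raphanus_orientalis,Cercopithecus_occidentalis))))).
Branch lengths along that path: 0.26 + 0.97 + 0.49 + 1.45 + 1.41 + 0.59 + 1.93 + 1.85 = 8.95.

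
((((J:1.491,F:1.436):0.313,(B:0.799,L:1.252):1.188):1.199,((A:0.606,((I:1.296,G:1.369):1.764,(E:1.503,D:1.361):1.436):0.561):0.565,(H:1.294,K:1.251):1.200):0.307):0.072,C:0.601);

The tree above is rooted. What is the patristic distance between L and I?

The path runs L → … → MRCA → … → I; the MRCA is the node subtending (((J,F),(B,L)),((A,((I,G),(E,D))),(H,K))).
Branch lengths along that path: 1.252 + 1.188 + 1.199 + 0.307 + 0.565 + 0.561 + 1.764 + 1.296 = 8.132.

8.132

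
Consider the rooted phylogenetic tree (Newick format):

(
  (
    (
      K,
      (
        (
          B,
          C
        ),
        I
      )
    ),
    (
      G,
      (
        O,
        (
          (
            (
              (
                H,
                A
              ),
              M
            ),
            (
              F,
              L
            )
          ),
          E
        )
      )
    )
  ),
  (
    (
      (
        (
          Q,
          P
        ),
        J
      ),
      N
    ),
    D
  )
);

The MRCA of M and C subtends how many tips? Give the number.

12

The MRCA of M and C is the node subtending ((K,((B,C),I)),(G,(O,((((H,A),M),(F,L)),E)))).
That clade contains 12 terminal taxa: A, B, C, E, F, G, H, I, K, L, M, O.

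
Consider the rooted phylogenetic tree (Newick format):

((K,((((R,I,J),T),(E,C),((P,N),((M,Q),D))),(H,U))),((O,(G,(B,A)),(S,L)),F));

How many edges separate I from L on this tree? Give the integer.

The MRCA of I and L is the root of the tree.
From I up to that node: 6 branches. From L up to the same node: 4 branches. Total: 6 + 4 = 10.

10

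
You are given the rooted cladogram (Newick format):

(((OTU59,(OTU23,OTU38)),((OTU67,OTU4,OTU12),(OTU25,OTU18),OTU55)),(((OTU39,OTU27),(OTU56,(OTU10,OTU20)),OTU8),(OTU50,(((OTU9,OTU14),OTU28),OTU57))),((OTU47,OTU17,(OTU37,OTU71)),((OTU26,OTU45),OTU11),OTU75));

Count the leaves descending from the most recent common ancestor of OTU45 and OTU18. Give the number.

The MRCA of OTU45 and OTU18 is the root, so the clade is the entire tree.
That clade contains 28 terminal taxa: OTU10, OTU11, OTU12, OTU14, OTU17, OTU18, OTU20, OTU23, OTU25, OTU26, OTU27, OTU28, OTU37, OTU38, OTU39, OTU4, OTU45, OTU47, OTU50, OTU55, OTU56, OTU57, OTU59, OTU67, OTU71, OTU75, OTU8, OTU9.

28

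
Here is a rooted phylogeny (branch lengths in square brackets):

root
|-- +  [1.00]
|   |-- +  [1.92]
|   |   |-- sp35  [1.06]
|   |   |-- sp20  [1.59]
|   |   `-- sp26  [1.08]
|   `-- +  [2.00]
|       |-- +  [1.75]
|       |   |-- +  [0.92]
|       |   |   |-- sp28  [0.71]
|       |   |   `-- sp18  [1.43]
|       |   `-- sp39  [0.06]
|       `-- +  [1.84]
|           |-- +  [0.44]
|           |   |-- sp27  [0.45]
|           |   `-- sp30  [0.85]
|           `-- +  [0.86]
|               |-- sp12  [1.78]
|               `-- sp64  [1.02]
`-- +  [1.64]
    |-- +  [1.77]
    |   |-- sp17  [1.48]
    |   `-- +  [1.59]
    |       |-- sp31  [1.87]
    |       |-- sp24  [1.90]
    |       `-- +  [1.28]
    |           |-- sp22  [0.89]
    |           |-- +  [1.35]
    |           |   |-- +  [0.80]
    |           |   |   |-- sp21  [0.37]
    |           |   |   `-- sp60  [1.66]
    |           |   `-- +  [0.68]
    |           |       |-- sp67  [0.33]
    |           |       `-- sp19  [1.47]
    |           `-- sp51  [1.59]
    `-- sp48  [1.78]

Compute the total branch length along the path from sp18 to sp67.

The path runs sp18 → … → MRCA → … → sp67; the MRCA is the root of the tree.
Branch lengths along that path: 1.43 + 0.92 + 1.75 + 2.00 + 1.00 + 1.64 + 1.77 + 1.59 + 1.28 + 1.35 + 0.68 + 0.33 = 15.74.

15.74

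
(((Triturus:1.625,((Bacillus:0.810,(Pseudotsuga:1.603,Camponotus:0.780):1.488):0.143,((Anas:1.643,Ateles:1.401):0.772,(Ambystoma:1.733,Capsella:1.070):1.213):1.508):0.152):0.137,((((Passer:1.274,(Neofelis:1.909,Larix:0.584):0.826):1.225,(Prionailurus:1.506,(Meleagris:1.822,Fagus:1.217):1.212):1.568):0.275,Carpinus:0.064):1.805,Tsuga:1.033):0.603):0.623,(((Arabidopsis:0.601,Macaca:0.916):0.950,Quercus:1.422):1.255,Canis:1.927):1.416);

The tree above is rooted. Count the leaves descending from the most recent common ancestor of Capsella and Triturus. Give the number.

8

The MRCA of Capsella and Triturus is the node subtending (Triturus,((Bacillus,(Pseudotsuga,Camponotus)),((Anas,Ateles),(Ambystoma,Capsella)))).
That clade contains 8 terminal taxa: Ambystoma, Anas, Ateles, Bacillus, Camponotus, Capsella, Pseudotsuga, Triturus.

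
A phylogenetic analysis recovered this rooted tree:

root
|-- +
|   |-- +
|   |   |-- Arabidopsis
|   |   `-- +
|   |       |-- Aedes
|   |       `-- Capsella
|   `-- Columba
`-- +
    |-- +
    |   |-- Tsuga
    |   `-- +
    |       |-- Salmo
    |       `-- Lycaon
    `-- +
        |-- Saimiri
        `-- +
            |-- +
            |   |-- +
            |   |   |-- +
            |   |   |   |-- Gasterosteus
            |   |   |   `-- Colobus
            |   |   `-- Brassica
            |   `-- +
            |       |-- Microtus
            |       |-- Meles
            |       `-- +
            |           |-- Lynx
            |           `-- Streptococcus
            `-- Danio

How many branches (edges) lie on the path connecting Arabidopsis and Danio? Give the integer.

The MRCA of Arabidopsis and Danio is the root of the tree.
From Arabidopsis up to that node: 3 branches. From Danio up to the same node: 4 branches. Total: 3 + 4 = 7.

7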